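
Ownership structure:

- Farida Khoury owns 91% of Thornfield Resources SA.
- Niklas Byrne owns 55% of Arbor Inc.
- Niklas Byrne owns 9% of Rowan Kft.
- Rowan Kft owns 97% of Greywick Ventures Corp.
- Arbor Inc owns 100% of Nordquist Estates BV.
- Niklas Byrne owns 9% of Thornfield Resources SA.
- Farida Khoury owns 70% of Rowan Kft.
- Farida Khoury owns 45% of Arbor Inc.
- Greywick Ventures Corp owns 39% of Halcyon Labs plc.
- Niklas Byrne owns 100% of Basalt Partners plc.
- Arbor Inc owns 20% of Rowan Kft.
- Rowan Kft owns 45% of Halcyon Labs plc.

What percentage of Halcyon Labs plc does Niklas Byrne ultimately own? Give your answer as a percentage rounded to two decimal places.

Niklas reaches Halcyon along 4 paths.
Via Rowan: 9% × 45% = 4.05%.
Via Arbor → Rowan: 55% × 20% × 45% = 4.95%.
Via Rowan → Greywick: 9% × 97% × 39% = 3.4047%.
Via Arbor → Rowan → Greywick: 55% × 20% × 97% × 39% = 4.1613%.
Total: 4.05% + 4.95% + 3.4047% + 4.1613% = 16.566%.
Rounded: 16.57%.

16.57%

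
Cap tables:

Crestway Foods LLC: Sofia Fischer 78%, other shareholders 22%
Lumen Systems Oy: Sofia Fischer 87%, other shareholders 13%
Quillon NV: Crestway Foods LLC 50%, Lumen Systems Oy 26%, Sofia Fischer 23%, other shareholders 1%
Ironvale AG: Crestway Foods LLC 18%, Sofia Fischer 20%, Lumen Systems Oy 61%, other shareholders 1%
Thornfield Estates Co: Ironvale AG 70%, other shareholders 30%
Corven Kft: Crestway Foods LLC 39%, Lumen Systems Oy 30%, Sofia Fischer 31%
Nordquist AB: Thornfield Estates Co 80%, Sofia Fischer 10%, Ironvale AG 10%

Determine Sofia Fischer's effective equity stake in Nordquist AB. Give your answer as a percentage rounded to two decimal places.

67.49%

Sofia reaches Nordquist along 7 paths.
Via Crestway → Ironvale → Thornfield: 78% × 18% × 70% × 80% = 7.8624%.
Via Ironvale → Thornfield: 20% × 70% × 80% = 11.2%.
Via Lumen → Ironvale → Thornfield: 87% × 61% × 70% × 80% = 29.7192%.
Direct stake: 10% = 10%.
Via Crestway → Ironvale: 78% × 18% × 10% = 1.404%.
Via Ironvale: 20% × 10% = 2%.
Via Lumen → Ironvale: 87% × 61% × 10% = 5.307%.
Total: 7.8624% + 11.2% + 29.7192% + 10% + 1.404% + 2% + 5.307% = 67.4926%.
Rounded: 67.49%.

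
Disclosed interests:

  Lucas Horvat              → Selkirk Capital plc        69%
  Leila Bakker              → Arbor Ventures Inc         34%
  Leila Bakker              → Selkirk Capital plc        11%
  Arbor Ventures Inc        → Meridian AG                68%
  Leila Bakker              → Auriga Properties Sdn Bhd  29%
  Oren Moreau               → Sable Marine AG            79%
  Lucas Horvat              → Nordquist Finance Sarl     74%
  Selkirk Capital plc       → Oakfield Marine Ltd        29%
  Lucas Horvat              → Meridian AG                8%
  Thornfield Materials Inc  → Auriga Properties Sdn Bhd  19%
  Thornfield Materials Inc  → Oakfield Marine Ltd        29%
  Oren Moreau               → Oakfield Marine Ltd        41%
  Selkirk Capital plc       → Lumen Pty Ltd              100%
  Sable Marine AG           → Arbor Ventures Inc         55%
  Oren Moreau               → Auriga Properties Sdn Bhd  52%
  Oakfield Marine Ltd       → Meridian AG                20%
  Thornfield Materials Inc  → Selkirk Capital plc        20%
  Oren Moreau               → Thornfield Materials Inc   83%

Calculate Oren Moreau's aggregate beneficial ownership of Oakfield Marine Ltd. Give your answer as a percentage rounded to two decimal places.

69.88%

Oren reaches Oakfield along 3 paths.
Via Thornfield: 83% × 29% = 24.07%.
Direct stake: 41% = 41%.
Via Thornfield → Selkirk: 83% × 20% × 29% = 4.814%.
Total: 24.07% + 41% + 4.814% = 69.884%.
Rounded: 69.88%.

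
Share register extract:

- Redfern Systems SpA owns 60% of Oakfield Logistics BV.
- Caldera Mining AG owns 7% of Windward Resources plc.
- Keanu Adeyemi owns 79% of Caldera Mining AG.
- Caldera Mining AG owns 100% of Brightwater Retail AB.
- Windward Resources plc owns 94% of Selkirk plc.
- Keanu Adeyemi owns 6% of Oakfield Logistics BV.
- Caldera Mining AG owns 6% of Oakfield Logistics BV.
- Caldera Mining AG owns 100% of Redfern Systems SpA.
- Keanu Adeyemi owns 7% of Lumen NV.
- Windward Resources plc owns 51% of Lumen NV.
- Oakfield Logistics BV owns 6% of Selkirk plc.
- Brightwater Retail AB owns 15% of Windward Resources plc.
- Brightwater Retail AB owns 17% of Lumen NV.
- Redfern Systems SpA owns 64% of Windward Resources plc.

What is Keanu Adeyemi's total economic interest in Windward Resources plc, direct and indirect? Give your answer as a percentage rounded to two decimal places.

Keanu reaches Windward along 3 paths.
Via Caldera → Brightwater: 79% × 100% × 15% = 11.85%.
Via Caldera → Redfern: 79% × 100% × 64% = 50.56%.
Via Caldera: 79% × 7% = 5.53%.
Total: 11.85% + 50.56% + 5.53% = 67.94%.

67.94%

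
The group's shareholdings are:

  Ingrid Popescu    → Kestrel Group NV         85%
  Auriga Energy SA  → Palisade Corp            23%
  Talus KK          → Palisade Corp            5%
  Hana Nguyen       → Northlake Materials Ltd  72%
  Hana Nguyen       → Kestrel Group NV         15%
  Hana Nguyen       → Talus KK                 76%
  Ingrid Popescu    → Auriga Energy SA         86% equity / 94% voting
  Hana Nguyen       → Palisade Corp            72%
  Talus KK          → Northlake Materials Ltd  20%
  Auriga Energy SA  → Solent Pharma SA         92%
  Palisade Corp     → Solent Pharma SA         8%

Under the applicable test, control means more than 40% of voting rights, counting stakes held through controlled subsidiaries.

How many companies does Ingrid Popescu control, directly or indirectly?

Ingrid holds 94% of Auriga, so Ingrid controls Auriga.
Ingrid holds 85% of Kestrel, so Ingrid controls Kestrel.
Auriga holds 92% of Solent, so Ingrid controls Solent.
No other company's threshold is met.
Ingrid controls 3 companies.

3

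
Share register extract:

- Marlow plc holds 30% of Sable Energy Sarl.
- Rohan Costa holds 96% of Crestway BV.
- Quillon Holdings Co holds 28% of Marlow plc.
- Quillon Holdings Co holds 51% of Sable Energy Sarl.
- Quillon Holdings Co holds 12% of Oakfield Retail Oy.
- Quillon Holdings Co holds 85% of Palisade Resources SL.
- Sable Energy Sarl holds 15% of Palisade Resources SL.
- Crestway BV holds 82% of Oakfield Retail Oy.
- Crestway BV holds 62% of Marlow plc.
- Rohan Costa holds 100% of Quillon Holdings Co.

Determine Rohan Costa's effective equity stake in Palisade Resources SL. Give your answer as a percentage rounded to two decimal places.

96.59%

Rohan reaches Palisade along 4 paths.
Via Quillon → Sable: 100% × 51% × 15% = 7.65%.
Via Quillon → Marlow → Sable: 100% × 28% × 30% × 15% = 1.26%.
Via Crestway → Marlow → Sable: 96% × 62% × 30% × 15% = 2.6784%.
Via Quillon: 100% × 85% = 85%.
Total: 7.65% + 1.26% + 2.6784% + 85% = 96.5884%.
Rounded: 96.59%.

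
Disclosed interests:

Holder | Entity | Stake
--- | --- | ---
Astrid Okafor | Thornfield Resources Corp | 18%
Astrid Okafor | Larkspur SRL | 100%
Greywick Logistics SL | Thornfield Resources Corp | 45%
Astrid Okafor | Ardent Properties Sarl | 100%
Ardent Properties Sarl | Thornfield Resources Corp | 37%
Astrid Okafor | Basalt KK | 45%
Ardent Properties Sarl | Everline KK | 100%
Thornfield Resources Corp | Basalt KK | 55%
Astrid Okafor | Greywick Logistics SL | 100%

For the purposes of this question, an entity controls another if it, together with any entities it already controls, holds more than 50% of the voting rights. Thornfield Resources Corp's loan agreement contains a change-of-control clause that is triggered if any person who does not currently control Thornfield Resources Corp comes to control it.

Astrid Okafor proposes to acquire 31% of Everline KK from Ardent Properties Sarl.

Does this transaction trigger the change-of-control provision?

The purchase adds only to Astrid's holdings (Ardent's stake shrinks), so Astrid is the only person who could newly come to control Thornfield.
Astrid holds 100% of Greywick, so Astrid controls Greywick.
Astrid holds 100% of Ardent, so Astrid controls Ardent.
Astrid and Ardent and Greywick together hold 18% + 37% + 45% = 100% of Thornfield, so Astrid controls Thornfield.
So Astrid already controls Thornfield before the transaction.
After the purchase, Astrid holds 31% of Everline directly, and Ardent's stake falls to 69%.
Astrid controlled Thornfield already, so this is not a new person acquiring control; every other person's position is unchanged or reduced.
No new person acquires control, so the clause is not triggered.

No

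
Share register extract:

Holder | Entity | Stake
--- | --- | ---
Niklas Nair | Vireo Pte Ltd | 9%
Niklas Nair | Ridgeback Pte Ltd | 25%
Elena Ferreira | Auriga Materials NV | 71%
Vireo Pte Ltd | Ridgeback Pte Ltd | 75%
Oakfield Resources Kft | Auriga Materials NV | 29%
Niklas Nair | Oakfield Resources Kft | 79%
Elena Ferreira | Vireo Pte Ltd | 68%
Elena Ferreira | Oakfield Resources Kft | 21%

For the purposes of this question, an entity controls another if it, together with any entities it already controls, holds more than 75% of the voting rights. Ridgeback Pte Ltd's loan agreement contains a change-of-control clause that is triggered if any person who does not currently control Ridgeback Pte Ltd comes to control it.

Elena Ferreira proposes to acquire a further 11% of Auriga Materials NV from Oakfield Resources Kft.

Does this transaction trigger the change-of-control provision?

No

The purchase adds only to Elena's holdings (Oakfield's stake shrinks), so Elena is the only person who could newly come to control Ridgeback.
Elena's largest direct stake is 71% in Auriga, which does not meet the threshold, so Elena controls no company.
Neither Elena nor any entity Elena controls holds any voting interest in Ridgeback.
So before the transaction, Elena does not control Ridgeback.
After the purchase, Elena's direct stake in Auriga rises to 71% + 11% = 82%, and Oakfield's stake falls to 18%.
Elena holds 82% of Auriga, so Elena controls Auriga.
After the transaction, neither Elena nor any entity Elena controls holds a voting interest in Ridgeback, so Elena still does not control it.
No new person acquires control, so the clause is not triggered.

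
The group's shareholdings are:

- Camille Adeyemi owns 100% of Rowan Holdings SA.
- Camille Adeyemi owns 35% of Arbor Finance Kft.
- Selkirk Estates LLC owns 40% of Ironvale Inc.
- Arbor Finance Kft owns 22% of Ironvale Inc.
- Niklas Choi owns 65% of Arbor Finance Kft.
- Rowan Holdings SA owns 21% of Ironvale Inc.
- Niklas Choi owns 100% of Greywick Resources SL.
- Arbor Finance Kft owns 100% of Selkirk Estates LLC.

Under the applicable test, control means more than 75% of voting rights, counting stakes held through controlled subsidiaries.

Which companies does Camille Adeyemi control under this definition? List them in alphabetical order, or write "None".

Rowan Holdings SA

Camille holds 100% of Rowan, so Camille controls Rowan.
No other company's threshold is met.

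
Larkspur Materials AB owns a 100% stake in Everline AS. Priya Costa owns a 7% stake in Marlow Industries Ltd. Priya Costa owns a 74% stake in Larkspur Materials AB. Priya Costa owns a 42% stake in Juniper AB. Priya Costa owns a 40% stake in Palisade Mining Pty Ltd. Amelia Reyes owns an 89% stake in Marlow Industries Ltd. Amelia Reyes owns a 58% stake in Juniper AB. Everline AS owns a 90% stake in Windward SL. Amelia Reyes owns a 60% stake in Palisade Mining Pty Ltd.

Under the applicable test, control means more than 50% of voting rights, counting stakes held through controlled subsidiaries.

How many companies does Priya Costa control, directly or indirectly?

3

Priya holds 74% of Larkspur, so Priya controls Larkspur.
Larkspur holds 100% of Everline, so Priya controls Everline.
Everline holds 90% of Windward, so Priya controls Windward.
No other company's threshold is met.
Priya controls 3 companies.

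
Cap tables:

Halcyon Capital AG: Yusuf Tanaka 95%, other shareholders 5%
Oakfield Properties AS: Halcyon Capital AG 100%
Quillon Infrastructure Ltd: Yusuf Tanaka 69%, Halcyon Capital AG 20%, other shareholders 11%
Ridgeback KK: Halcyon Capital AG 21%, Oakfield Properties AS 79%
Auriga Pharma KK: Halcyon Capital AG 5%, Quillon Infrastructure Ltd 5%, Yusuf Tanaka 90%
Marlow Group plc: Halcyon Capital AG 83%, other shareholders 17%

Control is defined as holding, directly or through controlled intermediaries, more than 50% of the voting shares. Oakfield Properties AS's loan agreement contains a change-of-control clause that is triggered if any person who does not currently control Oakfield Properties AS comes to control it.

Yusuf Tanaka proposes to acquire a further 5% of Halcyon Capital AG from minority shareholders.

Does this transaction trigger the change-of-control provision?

No

The purchase changes only Yusuf's holdings, so Yusuf is the only person who could newly come to control Oakfield.
Yusuf holds 95% of Halcyon, so Yusuf controls Halcyon.
Halcyon holds 100% of Oakfield, so Yusuf controls Oakfield.
So Yusuf already controls Oakfield before the transaction.
After the purchase, Yusuf's direct stake in Halcyon rises to 95% + 5% = 100%.
Yusuf controlled Oakfield already, so this is not a new person acquiring control; every other person's position is unchanged or reduced.
No new person acquires control, so the clause is not triggered.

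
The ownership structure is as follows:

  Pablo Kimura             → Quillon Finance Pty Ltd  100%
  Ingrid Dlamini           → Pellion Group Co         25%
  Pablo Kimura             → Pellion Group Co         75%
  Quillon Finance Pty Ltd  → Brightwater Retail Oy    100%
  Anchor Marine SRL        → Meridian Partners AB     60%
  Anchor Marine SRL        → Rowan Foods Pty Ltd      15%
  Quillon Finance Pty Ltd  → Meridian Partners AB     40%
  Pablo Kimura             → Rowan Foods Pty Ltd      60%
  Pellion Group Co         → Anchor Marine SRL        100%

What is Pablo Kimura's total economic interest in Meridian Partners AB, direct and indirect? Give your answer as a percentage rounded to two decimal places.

Pablo reaches Meridian along 2 paths.
Via Pellion → Anchor: 75% × 100% × 60% = 45%.
Via Quillon: 100% × 40% = 40%.
Total: 45% + 40% = 85%.
Rounded: 85.00%.

85.00%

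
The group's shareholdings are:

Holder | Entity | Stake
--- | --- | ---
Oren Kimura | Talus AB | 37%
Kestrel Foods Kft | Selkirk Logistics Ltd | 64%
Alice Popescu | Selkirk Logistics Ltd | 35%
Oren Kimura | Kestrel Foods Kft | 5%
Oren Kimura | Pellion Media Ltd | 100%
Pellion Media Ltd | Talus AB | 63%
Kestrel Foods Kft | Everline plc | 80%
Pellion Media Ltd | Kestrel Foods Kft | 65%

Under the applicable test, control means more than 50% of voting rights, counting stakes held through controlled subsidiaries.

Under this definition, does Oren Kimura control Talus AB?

Yes

Oren holds 100% of Pellion, so Oren controls Pellion.
Pellion and Oren together hold 63% + 37% = 100% of Talus, so Oren controls Talus.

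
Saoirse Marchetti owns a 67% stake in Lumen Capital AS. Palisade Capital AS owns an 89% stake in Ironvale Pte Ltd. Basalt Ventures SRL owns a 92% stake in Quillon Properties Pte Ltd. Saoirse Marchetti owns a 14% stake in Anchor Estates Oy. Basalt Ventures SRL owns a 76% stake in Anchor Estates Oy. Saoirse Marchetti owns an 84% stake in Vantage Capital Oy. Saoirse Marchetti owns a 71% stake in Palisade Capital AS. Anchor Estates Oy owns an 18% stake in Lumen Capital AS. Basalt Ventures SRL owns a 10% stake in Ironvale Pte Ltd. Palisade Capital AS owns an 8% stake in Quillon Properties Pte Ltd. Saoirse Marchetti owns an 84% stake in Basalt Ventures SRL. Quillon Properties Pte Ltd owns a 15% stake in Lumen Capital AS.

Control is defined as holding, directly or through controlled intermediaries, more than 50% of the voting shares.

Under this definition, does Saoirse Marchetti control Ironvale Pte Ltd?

Yes

Saoirse holds 71% of Palisade, so Saoirse controls Palisade.
Saoirse holds 84% of Basalt, so Saoirse controls Basalt.
Basalt and Palisade together hold 10% + 89% = 99% of Ironvale, so Saoirse controls Ironvale.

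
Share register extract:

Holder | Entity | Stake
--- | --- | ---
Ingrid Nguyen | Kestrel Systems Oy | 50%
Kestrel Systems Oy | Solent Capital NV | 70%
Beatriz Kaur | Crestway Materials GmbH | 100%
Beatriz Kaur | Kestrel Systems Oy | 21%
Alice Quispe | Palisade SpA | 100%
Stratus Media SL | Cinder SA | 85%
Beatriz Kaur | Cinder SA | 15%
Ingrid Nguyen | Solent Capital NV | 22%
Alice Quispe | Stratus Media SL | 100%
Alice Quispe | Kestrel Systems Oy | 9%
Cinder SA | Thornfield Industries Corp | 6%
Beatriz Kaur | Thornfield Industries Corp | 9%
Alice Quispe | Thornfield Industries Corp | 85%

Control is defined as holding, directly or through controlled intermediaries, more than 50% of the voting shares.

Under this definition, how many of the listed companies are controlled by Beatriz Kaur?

Beatriz holds 100% of Crestway, so Beatriz controls Crestway.
No other company's threshold is met.
Beatriz controls 1 company.

1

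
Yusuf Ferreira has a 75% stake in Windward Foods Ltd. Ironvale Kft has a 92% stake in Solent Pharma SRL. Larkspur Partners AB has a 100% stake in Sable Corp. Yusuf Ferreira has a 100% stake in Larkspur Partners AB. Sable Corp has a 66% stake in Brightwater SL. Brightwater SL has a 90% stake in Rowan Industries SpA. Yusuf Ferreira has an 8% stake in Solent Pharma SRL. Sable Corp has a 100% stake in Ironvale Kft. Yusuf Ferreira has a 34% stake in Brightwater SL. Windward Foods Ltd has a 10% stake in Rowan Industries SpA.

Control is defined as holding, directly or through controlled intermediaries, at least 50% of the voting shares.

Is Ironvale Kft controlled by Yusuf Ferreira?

Yusuf holds 100% of Larkspur, so Yusuf controls Larkspur.
Larkspur holds 100% of Sable, so Yusuf controls Sable.
Sable holds 100% of Ironvale, so Yusuf controls Ironvale.

Yes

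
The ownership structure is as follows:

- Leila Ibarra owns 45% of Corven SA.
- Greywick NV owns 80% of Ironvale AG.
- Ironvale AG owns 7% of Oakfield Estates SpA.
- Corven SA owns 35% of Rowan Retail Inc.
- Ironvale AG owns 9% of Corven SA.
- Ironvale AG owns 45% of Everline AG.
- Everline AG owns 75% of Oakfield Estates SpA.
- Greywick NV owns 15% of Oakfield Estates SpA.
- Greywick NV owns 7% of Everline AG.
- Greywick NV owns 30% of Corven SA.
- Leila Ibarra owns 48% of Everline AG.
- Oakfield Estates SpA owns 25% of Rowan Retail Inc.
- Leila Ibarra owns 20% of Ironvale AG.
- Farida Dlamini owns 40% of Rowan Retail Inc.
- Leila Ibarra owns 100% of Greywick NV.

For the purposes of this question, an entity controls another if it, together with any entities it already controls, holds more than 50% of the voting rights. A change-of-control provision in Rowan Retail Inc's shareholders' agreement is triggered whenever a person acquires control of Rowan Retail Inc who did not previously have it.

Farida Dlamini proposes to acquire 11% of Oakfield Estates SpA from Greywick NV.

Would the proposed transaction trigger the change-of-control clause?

No

The purchase adds only to Farida's holdings (Greywick's stake shrinks), so Farida is the only person who could newly come to control Rowan.
Farida's largest direct stake is 40% in Rowan, which does not meet the threshold, so Farida controls no company.
In Rowan, Farida's side holds only 40%, not > 50%.
So before the transaction, Farida does not control Rowan.
After the purchase, Farida holds 11% of Oakfield directly, and Greywick's stake falls to 4%.
Farida's side now holds 11% of Oakfield, not > 50%, so Farida still does not control Oakfield.
After the transaction, Farida's side holds 40% of Rowan, not > 50%, so Farida still does not control Rowan.
No new person acquires control, so the clause is not triggered.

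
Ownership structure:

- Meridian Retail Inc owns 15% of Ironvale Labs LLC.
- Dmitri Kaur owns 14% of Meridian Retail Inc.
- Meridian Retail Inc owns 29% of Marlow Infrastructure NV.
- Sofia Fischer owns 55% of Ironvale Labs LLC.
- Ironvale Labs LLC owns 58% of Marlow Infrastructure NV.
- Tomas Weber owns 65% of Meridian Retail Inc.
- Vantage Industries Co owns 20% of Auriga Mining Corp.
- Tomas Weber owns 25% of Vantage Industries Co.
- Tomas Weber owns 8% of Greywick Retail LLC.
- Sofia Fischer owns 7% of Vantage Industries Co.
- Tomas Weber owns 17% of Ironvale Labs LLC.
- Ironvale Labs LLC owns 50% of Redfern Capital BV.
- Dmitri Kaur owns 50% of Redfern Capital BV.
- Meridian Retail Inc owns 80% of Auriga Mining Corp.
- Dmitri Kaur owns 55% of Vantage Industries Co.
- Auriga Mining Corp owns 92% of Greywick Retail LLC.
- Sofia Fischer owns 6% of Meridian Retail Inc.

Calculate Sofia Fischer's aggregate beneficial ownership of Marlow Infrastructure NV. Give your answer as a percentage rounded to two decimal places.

34.16%

Sofia reaches Marlow along 3 paths.
Via Ironvale: 55% × 58% = 31.9%.
Via Meridian → Ironvale: 6% × 15% × 58% = 0.522%.
Via Meridian: 6% × 29% = 1.74%.
Total: 31.9% + 0.522% + 1.74% = 34.162%.
Rounded: 34.16%.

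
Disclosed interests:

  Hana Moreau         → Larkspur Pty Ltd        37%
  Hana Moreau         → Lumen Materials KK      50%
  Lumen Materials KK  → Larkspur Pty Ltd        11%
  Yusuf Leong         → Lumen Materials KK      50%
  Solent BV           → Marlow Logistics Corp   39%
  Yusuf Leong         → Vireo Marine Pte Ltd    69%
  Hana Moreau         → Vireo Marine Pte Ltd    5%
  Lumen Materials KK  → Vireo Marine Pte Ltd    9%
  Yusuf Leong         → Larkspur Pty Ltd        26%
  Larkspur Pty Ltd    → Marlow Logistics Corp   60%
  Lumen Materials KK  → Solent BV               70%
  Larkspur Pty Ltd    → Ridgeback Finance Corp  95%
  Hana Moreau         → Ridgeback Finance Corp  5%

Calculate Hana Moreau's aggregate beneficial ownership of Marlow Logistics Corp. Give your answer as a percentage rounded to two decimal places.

Hana reaches Marlow along 3 paths.
Via Lumen → Larkspur: 50% × 11% × 60% = 3.3%.
Via Larkspur: 37% × 60% = 22.2%.
Via Lumen → Solent: 50% × 70% × 39% = 13.65%.
Total: 3.3% + 22.2% + 13.65% = 39.15%.

39.15%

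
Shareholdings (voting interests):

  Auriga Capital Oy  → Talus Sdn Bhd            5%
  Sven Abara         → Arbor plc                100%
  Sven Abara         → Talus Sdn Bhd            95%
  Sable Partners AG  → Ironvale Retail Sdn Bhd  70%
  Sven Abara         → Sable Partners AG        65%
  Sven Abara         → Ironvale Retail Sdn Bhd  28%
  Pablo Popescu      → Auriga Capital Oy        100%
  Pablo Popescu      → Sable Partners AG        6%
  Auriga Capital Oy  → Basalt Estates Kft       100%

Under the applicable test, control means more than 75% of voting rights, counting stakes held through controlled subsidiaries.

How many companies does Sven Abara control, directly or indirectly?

2

Sven holds 95% of Talus, so Sven controls Talus.
Sven holds 100% of Arbor, so Sven controls Arbor.
No other company's threshold is met.
Sven controls 2 companies.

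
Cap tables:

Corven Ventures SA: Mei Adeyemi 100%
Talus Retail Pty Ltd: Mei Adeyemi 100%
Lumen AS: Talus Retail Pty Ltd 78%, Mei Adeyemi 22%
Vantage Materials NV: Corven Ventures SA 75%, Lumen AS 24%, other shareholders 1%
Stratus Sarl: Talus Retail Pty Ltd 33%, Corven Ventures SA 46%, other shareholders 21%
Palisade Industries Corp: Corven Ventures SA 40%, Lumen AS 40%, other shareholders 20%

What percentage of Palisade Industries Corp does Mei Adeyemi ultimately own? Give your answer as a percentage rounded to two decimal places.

80.00%

Mei reaches Palisade along 3 paths.
Via Corven: 100% × 40% = 40%.
Via Talus → Lumen: 100% × 78% × 40% = 31.2%.
Via Lumen: 22% × 40% = 8.8%.
Total: 40% + 31.2% + 8.8% = 80%.
Rounded: 80.00%.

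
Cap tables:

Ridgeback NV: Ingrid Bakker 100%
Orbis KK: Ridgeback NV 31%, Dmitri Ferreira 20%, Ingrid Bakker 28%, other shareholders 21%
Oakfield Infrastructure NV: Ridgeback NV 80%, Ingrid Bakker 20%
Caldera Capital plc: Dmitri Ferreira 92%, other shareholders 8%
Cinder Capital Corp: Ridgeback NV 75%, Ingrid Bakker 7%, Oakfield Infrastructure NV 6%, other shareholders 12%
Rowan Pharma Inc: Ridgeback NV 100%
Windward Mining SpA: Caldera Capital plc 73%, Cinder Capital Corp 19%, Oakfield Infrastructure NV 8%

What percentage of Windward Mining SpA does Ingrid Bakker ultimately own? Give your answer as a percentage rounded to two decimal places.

24.72%

Ingrid reaches Windward along 6 paths.
Via Ridgeback → Cinder: 100% × 75% × 19% = 14.25%.
Via Cinder: 7% × 19% = 1.33%.
Via Ridgeback → Oakfield → Cinder: 100% × 80% × 6% × 19% = 0.912%.
Via Oakfield → Cinder: 20% × 6% × 19% = 0.228%.
Via Ridgeback → Oakfield: 100% × 80% × 8% = 6.4%.
Via Oakfield: 20% × 8% = 1.6%.
Total: 14.25% + 1.33% + 0.912% + 0.228% + 6.4% + 1.6% = 24.72%.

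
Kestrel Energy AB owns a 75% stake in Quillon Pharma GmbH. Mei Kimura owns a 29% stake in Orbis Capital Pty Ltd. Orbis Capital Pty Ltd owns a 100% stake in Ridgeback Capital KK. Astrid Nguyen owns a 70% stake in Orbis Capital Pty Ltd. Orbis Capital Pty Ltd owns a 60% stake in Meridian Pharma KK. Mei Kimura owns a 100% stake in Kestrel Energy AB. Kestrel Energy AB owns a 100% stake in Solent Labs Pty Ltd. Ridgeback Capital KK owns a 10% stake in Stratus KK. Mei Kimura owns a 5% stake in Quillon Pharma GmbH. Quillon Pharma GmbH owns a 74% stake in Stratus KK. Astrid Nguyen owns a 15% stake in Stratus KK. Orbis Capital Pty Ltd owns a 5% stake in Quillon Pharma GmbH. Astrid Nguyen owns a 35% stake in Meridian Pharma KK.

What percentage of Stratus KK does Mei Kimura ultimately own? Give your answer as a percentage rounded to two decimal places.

63.17%

Mei reaches Stratus along 4 paths.
Via Quillon: 5% × 74% = 3.7%.
Via Orbis → Quillon: 29% × 5% × 74% = 1.073%.
Via Kestrel → Quillon: 100% × 75% × 74% = 55.5%.
Via Orbis → Ridgeback: 29% × 100% × 10% = 2.9%.
Total: 3.7% + 1.073% + 55.5% + 2.9% = 63.173%.
Rounded: 63.17%.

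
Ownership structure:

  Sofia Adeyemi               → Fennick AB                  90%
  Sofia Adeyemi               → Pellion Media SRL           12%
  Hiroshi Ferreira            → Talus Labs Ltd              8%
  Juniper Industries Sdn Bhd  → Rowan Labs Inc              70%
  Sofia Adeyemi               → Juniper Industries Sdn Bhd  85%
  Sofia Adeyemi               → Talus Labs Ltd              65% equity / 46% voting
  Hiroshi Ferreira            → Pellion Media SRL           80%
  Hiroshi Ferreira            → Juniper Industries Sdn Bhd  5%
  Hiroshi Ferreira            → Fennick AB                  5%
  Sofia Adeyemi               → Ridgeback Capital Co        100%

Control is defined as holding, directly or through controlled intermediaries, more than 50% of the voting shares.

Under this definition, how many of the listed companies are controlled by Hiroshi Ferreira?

1

Hiroshi holds 80% of Pellion, so Hiroshi controls Pellion.
No other company's threshold is met.
Hiroshi controls 1 company.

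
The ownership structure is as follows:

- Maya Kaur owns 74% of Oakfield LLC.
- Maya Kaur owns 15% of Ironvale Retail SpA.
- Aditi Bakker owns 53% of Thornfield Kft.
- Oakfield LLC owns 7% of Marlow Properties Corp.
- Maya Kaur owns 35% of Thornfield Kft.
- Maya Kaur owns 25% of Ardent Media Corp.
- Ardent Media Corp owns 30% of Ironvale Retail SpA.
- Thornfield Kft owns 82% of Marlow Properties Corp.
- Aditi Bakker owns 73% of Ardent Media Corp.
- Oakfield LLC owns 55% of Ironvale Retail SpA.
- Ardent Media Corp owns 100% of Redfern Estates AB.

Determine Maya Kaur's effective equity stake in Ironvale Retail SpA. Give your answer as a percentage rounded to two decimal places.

63.20%

Maya reaches Ironvale along 3 paths.
Via Oakfield: 74% × 55% = 40.7%.
Via Ardent: 25% × 30% = 7.5%.
Direct stake: 15% = 15%.
Total: 40.7% + 7.5% + 15% = 63.2%.
Rounded: 63.20%.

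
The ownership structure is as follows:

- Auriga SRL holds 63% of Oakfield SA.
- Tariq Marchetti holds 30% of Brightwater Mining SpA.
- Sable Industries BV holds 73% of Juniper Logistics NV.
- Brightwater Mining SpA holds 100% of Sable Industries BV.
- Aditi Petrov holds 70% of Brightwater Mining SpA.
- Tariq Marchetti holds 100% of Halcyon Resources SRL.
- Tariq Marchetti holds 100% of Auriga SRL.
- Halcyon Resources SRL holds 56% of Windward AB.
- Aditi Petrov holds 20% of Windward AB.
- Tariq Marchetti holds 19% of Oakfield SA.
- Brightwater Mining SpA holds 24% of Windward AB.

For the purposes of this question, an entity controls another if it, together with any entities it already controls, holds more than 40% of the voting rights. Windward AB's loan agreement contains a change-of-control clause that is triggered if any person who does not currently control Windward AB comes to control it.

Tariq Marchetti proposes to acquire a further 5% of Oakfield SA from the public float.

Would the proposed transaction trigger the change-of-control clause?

No

The purchase changes only Tariq's holdings, so Tariq is the only person who could newly come to control Windward.
Tariq holds 100% of Halcyon, so Tariq controls Halcyon.
Halcyon holds 56% of Windward, so Tariq controls Windward.
So Tariq already controls Windward before the transaction.
After the purchase, Tariq's direct stake in Oakfield rises to 19% + 5% = 24%.
Tariq controlled Windward already, so this is not a new person acquiring control; every other person's position is unchanged or reduced.
No new person acquires control, so the clause is not triggered.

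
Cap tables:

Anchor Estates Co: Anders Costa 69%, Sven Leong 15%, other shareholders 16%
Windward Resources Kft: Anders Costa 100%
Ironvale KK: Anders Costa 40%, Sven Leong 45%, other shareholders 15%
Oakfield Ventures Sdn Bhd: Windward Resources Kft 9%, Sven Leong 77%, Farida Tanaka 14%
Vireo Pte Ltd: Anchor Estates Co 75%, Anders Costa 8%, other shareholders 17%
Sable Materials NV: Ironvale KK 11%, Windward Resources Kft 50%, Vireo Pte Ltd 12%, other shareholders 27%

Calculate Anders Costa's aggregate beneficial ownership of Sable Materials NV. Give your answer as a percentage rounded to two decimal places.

Anders reaches Sable along 4 paths.
Via Ironvale: 40% × 11% = 4.4%.
Via Windward: 100% × 50% = 50%.
Via Anchor → Vireo: 69% × 75% × 12% = 6.21%.
Via Vireo: 8% × 12% = 0.96%.
Total: 4.4% + 50% + 6.21% + 0.96% = 61.57%.

61.57%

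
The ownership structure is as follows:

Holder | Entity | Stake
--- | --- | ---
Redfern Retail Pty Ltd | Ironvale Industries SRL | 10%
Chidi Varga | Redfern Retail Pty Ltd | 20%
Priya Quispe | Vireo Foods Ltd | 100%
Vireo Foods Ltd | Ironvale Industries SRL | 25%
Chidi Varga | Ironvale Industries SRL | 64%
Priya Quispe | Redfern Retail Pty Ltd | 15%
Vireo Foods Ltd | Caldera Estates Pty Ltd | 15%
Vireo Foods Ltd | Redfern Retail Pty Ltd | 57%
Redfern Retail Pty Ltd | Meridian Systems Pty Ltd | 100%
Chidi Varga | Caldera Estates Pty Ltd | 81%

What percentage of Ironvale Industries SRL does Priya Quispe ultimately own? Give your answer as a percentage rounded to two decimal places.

Priya reaches Ironvale along 3 paths.
Via Vireo: 100% × 25% = 25%.
Via Vireo → Redfern: 100% × 57% × 10% = 5.7%.
Via Redfern: 15% × 10% = 1.5%.
Total: 25% + 5.7% + 1.5% = 32.2%.
Rounded: 32.20%.

32.20%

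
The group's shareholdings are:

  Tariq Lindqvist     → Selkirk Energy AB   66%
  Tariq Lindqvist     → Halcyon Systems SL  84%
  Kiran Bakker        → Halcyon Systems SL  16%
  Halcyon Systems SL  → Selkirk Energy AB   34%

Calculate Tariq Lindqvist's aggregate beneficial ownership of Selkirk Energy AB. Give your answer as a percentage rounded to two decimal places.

94.56%

Tariq reaches Selkirk along 2 paths.
Via Halcyon: 84% × 34% = 28.56%.
Direct stake: 66% = 66%.
Total: 28.56% + 66% = 94.56%.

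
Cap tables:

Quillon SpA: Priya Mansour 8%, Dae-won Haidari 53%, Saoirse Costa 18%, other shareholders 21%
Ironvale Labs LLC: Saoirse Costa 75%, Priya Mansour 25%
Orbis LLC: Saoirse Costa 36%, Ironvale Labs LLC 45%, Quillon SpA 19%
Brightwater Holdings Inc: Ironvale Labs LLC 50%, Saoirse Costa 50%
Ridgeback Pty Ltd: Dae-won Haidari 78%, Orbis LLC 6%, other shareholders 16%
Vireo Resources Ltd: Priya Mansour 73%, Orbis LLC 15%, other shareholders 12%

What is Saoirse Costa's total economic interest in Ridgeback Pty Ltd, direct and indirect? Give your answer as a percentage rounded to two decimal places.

4.39%

Saoirse reaches Ridgeback along 3 paths.
Via Orbis: 36% × 6% = 2.16%.
Via Ironvale → Orbis: 75% × 45% × 6% = 2.025%.
Via Quillon → Orbis: 18% × 19% × 6% = 0.2052%.
Total: 2.16% + 2.025% + 0.2052% = 4.3902%.
Rounded: 4.39%.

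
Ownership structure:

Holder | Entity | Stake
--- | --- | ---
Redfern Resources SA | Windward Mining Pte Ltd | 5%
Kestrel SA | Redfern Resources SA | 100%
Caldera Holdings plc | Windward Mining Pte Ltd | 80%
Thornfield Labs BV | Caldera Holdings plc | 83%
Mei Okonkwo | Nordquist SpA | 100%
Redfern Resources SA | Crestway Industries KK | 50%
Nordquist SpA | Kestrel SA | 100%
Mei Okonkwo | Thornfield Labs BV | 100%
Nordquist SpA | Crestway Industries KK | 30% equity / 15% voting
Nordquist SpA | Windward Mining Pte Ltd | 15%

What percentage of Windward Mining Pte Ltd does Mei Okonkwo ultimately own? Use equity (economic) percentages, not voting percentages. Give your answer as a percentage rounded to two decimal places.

86.40%

Mei reaches Windward along 3 paths.
Via Nordquist: 100% × 15% = 15%.
Via Thornfield → Caldera: 100% × 83% × 80% = 66.4%.
Via Nordquist → Kestrel → Redfern: 100% × 100% × 100% × 5% = 5%.
Total: 15% + 66.4% + 5% = 86.4%.
Rounded: 86.40%.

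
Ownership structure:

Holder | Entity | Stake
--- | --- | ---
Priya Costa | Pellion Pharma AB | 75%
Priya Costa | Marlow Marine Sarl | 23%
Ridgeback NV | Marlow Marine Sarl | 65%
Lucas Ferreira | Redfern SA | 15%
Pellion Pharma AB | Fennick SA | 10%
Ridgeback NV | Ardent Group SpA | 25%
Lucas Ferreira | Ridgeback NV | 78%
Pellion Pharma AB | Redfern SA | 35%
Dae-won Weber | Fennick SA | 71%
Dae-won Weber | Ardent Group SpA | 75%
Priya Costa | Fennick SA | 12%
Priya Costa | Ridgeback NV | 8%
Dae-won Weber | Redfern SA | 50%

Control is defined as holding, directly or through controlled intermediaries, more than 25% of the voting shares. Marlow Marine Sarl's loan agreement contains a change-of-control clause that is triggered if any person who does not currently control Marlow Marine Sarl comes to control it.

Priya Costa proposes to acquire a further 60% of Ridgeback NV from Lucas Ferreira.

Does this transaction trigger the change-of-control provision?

The purchase adds only to Priya's holdings (Lucas's stake shrinks), so Priya is the only person who could newly come to control Marlow.
Priya holds 75% of Pellion, so Priya controls Pellion.
Pellion holds 35% of Redfern, so Priya controls Redfern.
In Marlow, Priya's side holds only 23%, not > 25%.
So before the transaction, Priya does not control Marlow.
After the purchase, Priya's direct stake in Ridgeback rises to 8% + 60% = 68%, and Lucas's stake falls to 18%.
Priya holds 68% of Ridgeback, so Priya controls Ridgeback.
Ridgeback and Priya together hold 65% + 23% = 88% of Marlow, so Priya controls Marlow.
Priya did not control Marlow before and does after, so the clause is triggered.

Yes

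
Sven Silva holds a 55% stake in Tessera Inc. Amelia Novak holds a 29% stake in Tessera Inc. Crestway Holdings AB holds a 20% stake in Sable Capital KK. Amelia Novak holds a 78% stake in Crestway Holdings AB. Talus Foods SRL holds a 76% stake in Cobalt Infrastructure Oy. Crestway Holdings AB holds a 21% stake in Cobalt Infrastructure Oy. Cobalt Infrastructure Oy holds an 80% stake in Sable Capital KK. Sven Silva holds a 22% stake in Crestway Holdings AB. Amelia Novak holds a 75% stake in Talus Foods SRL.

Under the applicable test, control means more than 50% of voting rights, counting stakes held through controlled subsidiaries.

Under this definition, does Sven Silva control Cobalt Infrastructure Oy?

Sven holds 55% of Tessera, so Sven controls Tessera.
Neither Sven nor any entity Sven controls holds any voting interest in Cobalt.
So Sven does not control Cobalt.

No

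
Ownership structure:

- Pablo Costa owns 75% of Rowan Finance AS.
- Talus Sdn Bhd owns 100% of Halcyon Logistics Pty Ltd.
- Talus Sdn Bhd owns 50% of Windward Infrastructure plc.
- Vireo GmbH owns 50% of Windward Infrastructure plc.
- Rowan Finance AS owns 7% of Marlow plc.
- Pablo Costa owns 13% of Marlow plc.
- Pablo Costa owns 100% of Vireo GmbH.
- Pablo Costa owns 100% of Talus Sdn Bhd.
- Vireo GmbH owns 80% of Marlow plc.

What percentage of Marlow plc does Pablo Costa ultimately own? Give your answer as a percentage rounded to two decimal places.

98.25%

Pablo reaches Marlow along 3 paths.
Via Rowan: 75% × 7% = 5.25%.
Direct stake: 13% = 13%.
Via Vireo: 100% × 80% = 80%.
Total: 5.25% + 13% + 80% = 98.25%.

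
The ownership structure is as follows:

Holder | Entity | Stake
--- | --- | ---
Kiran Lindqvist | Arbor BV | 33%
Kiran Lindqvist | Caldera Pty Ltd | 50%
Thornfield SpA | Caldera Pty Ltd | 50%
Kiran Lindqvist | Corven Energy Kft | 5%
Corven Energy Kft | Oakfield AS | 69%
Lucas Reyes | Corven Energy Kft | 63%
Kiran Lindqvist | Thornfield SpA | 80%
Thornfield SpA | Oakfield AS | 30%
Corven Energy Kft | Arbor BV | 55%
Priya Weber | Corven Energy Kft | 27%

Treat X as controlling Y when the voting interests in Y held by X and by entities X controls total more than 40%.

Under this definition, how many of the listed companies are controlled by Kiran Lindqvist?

Kiran holds 80% of Thornfield, so Kiran controls Thornfield.
Thornfield and Kiran together hold 50% + 50% = 100% of Caldera, so Kiran controls Caldera.
No other company's threshold is met.
Kiran controls 2 companies.

2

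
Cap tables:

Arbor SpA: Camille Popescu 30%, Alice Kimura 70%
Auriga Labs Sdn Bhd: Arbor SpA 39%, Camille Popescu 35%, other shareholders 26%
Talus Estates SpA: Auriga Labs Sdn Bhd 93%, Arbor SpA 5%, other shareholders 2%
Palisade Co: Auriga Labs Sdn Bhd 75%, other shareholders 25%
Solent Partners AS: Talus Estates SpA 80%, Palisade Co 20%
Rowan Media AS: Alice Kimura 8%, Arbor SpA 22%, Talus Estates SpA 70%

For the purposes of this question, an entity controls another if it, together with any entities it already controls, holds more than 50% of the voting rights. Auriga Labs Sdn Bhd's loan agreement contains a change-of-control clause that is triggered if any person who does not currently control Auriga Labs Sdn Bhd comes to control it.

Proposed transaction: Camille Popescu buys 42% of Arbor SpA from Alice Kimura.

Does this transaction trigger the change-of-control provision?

The purchase adds only to Camille's holdings (Alice's stake shrinks), so Camille is the only person who could newly come to control Auriga.
Camille's largest direct stake is 35% in Auriga, which does not meet the threshold, so Camille controls no company.
In Auriga, Camille's side holds only 35%, not > 50%.
So before the transaction, Camille does not control Auriga.
After the purchase, Camille's direct stake in Arbor rises to 30% + 42% = 72%, and Alice's stake falls to 28%.
Camille holds 72% of Arbor, so Camille controls Arbor.
Arbor and Camille together hold 39% + 35% = 74% of Auriga, so Camille controls Auriga.
Camille did not control Auriga before and does after, so the clause is triggered.

Yes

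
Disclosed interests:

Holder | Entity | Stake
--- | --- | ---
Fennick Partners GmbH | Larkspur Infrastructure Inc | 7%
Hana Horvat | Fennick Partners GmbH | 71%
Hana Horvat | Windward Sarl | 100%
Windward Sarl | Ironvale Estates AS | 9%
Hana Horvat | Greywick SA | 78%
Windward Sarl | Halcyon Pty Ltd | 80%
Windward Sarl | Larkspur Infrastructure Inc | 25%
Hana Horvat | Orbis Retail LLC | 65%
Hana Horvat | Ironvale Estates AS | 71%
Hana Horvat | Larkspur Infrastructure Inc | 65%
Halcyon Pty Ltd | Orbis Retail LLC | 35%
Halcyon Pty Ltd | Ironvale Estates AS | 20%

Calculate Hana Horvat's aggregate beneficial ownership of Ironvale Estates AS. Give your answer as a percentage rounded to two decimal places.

Hana reaches Ironvale along 3 paths.
Via Windward → Halcyon: 100% × 80% × 20% = 16%.
Direct stake: 71% = 71%.
Via Windward: 100% × 9% = 9%.
Total: 16% + 71% + 9% = 96%.
Rounded: 96.00%.

96.00%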